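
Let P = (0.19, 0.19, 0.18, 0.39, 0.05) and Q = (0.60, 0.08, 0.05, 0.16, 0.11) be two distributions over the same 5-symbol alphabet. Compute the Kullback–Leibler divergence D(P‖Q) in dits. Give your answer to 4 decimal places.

D(P‖Q) = Σ p·log₁₀(p/q).
  0.19·log₁₀(0.19/0.60) = -0.09489
  0.19·log₁₀(0.19/0.08) = 0.07138
  0.18·log₁₀(0.18/0.05) = 0.10013
  0.39·log₁₀(0.39/0.16) = 0.15091
  0.05·log₁₀(0.05/0.11) = -0.01712
D(P‖Q) = 0.2104 dits.

0.2104 dits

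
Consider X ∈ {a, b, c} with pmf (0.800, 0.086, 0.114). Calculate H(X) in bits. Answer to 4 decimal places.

H(X) = −Σ p·log₂ p.
  −(0.800)·log₂(0.800) = 0.25754
  −(0.086)·log₂(0.086) = 0.30440
  −(0.114)·log₂(0.114) = 0.35715
Sum: 0.25754 + 0.30440 + 0.35715 = 0.9191 bits.

0.9191 bits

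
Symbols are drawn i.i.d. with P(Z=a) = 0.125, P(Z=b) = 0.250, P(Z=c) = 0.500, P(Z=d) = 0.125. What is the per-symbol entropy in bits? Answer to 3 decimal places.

1.750 bits

H(Z) = −Σ p·log₂ p.
  −(0.125)·log₂(0.125) = 0.3750
  −(0.250)·log₂(0.250) = 0.5000
  −(0.500)·log₂(0.500) = 0.5000
  −(0.125)·log₂(0.125) = 0.3750
Sum: 0.3750 + 0.5000 + 0.5000 + 0.3750 = 1.750 bits.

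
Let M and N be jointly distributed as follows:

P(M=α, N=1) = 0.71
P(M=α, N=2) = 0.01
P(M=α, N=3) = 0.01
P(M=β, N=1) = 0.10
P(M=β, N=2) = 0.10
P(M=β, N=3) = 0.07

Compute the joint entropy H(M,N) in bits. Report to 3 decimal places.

H(M,N) = −Σ p(x,y)·log₂ p(x,y) over all 6 cells.
  cell (α,1): −0.71·log₂0.71 = 0.3508
  cell (α,2): −0.01·log₂0.01 = 0.0664
  cell (α,3): −0.01·log₂0.01 = 0.0664
  cell (β,1): −0.10·log₂0.10 = 0.3322
  cell (β,2): −0.10·log₂0.10 = 0.3322
  cell (β,3): −0.07·log₂0.07 = 0.2686
Sum = 1.417 bits.

1.417 bits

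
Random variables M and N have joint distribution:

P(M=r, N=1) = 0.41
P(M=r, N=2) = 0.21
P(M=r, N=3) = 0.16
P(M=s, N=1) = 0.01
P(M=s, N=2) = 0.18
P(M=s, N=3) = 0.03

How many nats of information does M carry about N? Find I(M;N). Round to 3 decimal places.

Marginals: p(M) = (0.7800, 0.2200), p(N) = (0.4200, 0.3900, 0.1900).
I(M;N) = H(M) + H(N) − H(M,N).
H(M) = 0.5269, H(N) = 1.0471, H(M,N) = 1.4464.
I(M;N) = 0.5269 + 1.0471 − 1.4464 = 0.128 nats.

0.128 nats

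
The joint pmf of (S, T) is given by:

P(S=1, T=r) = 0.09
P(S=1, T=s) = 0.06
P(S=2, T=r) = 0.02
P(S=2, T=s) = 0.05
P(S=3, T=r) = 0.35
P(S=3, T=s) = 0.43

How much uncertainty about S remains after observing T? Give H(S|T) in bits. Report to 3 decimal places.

Marginals: p(S) = (0.1500, 0.0700, 0.7800), p(T) = (0.4600, 0.5400).
H(S|T) = Σ p(T) · H(S|T=·).
  T=r: p=0.4600, H(S|T=r) = 0.9572
  T=s: p=0.5400, H(S|T=s) = 0.9318
Weighted sum = 0.943 bits.

0.943 bits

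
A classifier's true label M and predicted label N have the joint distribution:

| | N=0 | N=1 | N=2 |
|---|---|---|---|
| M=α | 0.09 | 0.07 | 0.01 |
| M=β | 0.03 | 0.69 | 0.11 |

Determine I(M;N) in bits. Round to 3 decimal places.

0.174 bits

Marginals: p(M) = (0.1700, 0.8300), p(N) = (0.1200, 0.7600, 0.1200).
I(M;N) = H(M) + H(N) − H(M,N).
H(M) = 0.6577, H(N) = 1.0350, H(M,N) = 1.5191.
I(M;N) = 0.6577 + 1.0350 − 1.5191 = 0.174 bits.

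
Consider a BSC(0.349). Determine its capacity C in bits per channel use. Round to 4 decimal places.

Binary symmetric channel: C = 1 − h₂(ε) where h₂ is the binary entropy function.
h₂(0.349) = −0.349·log₂0.349 − 0.651·log₂0.651 = 0.9332.
C = 1 − 0.9332 = 0.0668 bits per channel use.

0.0668 bits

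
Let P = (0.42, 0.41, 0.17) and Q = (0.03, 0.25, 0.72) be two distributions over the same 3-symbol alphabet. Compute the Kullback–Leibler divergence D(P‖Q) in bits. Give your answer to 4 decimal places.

D(P‖Q) = Σ p·log₂(p/q).
  0.42·log₂(0.42/0.03) = 1.59909
  0.41·log₂(0.41/0.25) = 0.29262
  0.17·log₂(0.17/0.72) = -0.35402
D(P‖Q) = 1.5377 bits.

1.5377 bits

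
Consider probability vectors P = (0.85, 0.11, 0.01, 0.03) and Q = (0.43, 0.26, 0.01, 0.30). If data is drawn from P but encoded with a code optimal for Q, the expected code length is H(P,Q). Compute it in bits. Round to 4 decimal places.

1.3673 bits

H(P,Q) = −Σ p·log₂ q.
  −0.85·log₂(0.43) = 1.03495
  −0.11·log₂(0.26) = 0.21378
  −0.01·log₂(0.01) = 0.06644
  −0.03·log₂(0.30) = 0.05211
H(P,Q) = 1.3673 bits.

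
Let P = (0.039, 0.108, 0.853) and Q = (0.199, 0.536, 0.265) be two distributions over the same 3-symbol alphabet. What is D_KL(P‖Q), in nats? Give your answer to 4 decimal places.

0.7606 nats

D(P‖Q) = Σ p·ln(p/q).
  0.039·ln(0.039/0.199) = -0.06356
  0.108·ln(0.108/0.536) = -0.17302
  0.853·ln(0.853/0.265) = 0.99718
D(P‖Q) = 0.7606 nats.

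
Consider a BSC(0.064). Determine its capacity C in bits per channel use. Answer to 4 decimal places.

Binary symmetric channel: C = 1 − h₂(ε) where h₂ is the binary entropy function.
h₂(0.064) = −0.064·log₂0.064 − 0.936·log₂0.936 = 0.3431.
C = 1 − 0.3431 = 0.6569 bits per channel use.

0.6569 bits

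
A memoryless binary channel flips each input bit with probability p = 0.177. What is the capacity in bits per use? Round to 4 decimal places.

0.3265 bits

Binary symmetric channel: C = 1 − h₂(ε) where h₂ is the binary entropy function.
h₂(0.177) = −0.177·log₂0.177 − 0.823·log₂0.823 = 0.6735.
C = 1 − 0.6735 = 0.3265 bits per channel use.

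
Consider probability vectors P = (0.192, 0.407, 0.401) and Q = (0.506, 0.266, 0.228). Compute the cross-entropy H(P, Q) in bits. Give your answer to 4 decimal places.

1.8216 bits

H(P,Q) = −Σ p·log₂ q.
  −0.192·log₂(0.506) = 0.18870
  −0.407·log₂(0.266) = 0.77757
  −0.401·log₂(0.228) = 0.85529
H(P,Q) = 1.8216 bits.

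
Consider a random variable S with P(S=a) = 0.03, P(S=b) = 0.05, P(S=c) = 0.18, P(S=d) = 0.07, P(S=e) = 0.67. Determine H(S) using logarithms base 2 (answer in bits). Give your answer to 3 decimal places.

1.469 bits

H(S) = −Σ p·log₂ p.
  −(0.03)·log₂(0.03) = 0.1518
  −(0.05)·log₂(0.05) = 0.2161
  −(0.18)·log₂(0.18) = 0.4453
  −(0.07)·log₂(0.07) = 0.2686
  −(0.67)·log₂(0.67) = 0.3871
Sum: 0.1518 + 0.2161 + 0.4453 + 0.2686 + 0.3871 = 1.469 bits.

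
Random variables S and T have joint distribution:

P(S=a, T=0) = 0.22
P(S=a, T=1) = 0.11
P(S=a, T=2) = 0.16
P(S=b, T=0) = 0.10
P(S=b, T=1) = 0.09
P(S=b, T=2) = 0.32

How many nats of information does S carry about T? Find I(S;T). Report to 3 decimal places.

Marginals: p(S) = (0.4900, 0.5100), p(T) = (0.3200, 0.2000, 0.4800).
I(S;T) = Σ p(x,y)·ln[p(x,y)/(p(x)p(y))].
  (a,0): 0.22·ln(1.4031) = 0.0745
  (a,1): 0.11·ln(1.1224) = 0.0127
  (a,2): 0.16·ln(0.6803) = -0.0616
  (b,0): 0.10·ln(0.6127) = -0.0490
  (b,1): 0.09·ln(0.8824) = -0.0113
  (b,2): 0.32·ln(1.3072) = 0.0857
Sum = 0.051 nats.

0.051 nats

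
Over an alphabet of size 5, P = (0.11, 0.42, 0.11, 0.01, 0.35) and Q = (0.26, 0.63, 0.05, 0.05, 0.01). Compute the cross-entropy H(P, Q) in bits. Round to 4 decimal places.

3.3377 bits

H(P,Q) = −Σ p·log₂ q.
  −0.11·log₂(0.26) = 0.21378
  −0.42·log₂(0.63) = 0.27996
  −0.11·log₂(0.05) = 0.47541
  −0.01·log₂(0.05) = 0.04322
  −0.35·log₂(0.01) = 2.32535
H(P,Q) = 3.3377 bits.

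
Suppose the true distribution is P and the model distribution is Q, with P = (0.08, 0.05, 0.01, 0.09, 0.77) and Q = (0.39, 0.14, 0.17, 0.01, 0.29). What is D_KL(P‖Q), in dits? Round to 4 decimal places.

D(P‖Q) = Σ p·log₁₀(p/q).
  0.08·log₁₀(0.08/0.39) = -0.05504
  0.05·log₁₀(0.05/0.14) = -0.02236
  0.01·log₁₀(0.01/0.17) = -0.01230
  0.09·log₁₀(0.09/0.01) = 0.08588
  0.77·log₁₀(0.77/0.29) = 0.32655
D(P‖Q) = 0.3227 dits.

0.3227 dits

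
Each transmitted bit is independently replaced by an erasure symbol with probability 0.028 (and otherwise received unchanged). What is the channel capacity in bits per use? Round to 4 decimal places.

Binary erasure channel: capacity C = 1 − ε.
C = 1 − 0.028 = 0.9720 bits per channel use.

0.9720 bits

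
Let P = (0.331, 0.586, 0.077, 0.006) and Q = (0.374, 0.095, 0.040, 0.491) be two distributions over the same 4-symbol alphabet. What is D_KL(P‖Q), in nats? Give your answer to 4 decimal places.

D(P‖Q) = Σ p·ln(p/q).
  0.331·ln(0.331/0.374) = -0.04043
  0.586·ln(0.586/0.095) = 1.06619
  0.077·ln(0.077/0.040) = 0.05043
  0.006·ln(0.006/0.491) = -0.02643
D(P‖Q) = 1.0498 nats.

1.0498 nats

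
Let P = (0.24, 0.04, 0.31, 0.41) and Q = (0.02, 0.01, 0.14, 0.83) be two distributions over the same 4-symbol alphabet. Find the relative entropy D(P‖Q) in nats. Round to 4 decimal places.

D(P‖Q) = Σ p·ln(p/q).
  0.24·ln(0.24/0.02) = 0.59638
  0.04·ln(0.04/0.01) = 0.05545
  0.31·ln(0.31/0.14) = 0.24643
  0.41·ln(0.41/0.83) = -0.28916
D(P‖Q) = 0.6091 nats.

0.6091 nats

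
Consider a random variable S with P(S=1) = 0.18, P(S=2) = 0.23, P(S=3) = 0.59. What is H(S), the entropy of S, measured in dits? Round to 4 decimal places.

H(S) = −Σ p·log₁₀ p.
  −(0.18)·log₁₀(0.18) = 0.13405
  −(0.23)·log₁₀(0.23) = 0.14680
  −(0.59)·log₁₀(0.59) = 0.13520
Sum: 0.13405 + 0.14680 + 0.13520 = 0.4161 dits.

0.4161 dits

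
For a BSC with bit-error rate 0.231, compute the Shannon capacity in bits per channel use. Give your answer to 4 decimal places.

0.2202 bits

Binary symmetric channel: C = 1 − h₂(ε) where h₂ is the binary entropy function.
h₂(0.231) = −0.231·log₂0.231 − 0.769·log₂0.769 = 0.7798.
C = 1 − 0.7798 = 0.2202 bits per channel use.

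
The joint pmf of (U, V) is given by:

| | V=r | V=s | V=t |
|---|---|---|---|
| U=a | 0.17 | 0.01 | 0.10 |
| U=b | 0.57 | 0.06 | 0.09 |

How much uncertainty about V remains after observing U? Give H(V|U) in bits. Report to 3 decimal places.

Marginals: p(U) = (0.2800, 0.7200), p(V) = (0.7400, 0.0700, 0.1900).
H(V|U) = Σ p(U) · H(V|U=·).
  U=a: p=0.2800, H(V|U=a) = 1.1393
  U=b: p=0.7200, H(V|U=b) = 0.9406
Weighted sum = 0.996 bits.

0.996 bits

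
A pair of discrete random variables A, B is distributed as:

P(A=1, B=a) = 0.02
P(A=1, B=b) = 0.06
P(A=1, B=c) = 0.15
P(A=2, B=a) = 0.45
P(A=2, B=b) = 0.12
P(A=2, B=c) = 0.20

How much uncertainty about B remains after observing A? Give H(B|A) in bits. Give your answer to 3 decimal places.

Chain rule: H(B|A) = H(A,B) − H(A).
Marginals: p(A) = (0.2300, 0.7700), p(B) = (0.4700, 0.1800, 0.3500).
H(A,B) = 2.1168 bits; H(A) = 0.7780 bits.
H(B|A) = 2.1168 − 0.7780 = 1.339 bits.

1.339 bits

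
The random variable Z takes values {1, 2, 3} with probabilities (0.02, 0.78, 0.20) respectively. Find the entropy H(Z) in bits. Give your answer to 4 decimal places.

0.8569 bits

H(Z) = −Σ p·log₂ p.
  −(0.02)·log₂(0.02) = 0.11288
  −(0.78)·log₂(0.78) = 0.27959
  −(0.20)·log₂(0.20) = 0.46439
Sum: 0.11288 + 0.27959 + 0.46439 = 0.8569 bits.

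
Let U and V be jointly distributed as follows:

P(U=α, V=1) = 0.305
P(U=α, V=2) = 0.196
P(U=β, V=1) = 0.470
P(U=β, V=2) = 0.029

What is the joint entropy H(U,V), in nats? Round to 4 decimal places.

1.1391 nats

H(U,V) = −Σ p(x,y)·ln p(x,y) over all 4 cells.
  cell (α,1): −0.305·ln0.305 = 0.36217
  cell (α,2): −0.196·ln0.196 = 0.31941
  cell (β,1): −0.470·ln0.470 = 0.35486
  cell (β,2): −0.029·ln0.029 = 0.10267
Sum = 1.1391 nats.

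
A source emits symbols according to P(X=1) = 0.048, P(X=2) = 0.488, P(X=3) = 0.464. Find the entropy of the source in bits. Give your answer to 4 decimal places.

1.2294 bits

H(X) = −Σ p·log₂ p.
  −(0.048)·log₂(0.048) = 0.21028
  −(0.488)·log₂(0.488) = 0.50510
  −(0.464)·log₂(0.464) = 0.51402
Sum: 0.21028 + 0.50510 + 0.51402 = 1.2294 bits.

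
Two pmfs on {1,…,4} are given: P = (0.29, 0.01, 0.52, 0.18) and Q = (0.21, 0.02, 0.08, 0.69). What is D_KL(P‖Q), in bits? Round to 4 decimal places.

1.1803 bits

D(P‖Q) = Σ p·log₂(p/q).
  0.29·log₂(0.29/0.21) = 0.13504
  0.01·log₂(0.01/0.02) = -0.01000
  0.52·log₂(0.52/0.08) = 1.40423
  0.18·log₂(0.18/0.69) = -0.34895
D(P‖Q) = 1.1803 bits.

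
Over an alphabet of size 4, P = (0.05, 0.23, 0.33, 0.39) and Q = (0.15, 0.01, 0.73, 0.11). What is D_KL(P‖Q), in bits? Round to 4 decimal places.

1.2953 bits

D(P‖Q) = Σ p·log₂(p/q).
  0.05·log₂(0.05/0.15) = -0.07925
  0.23·log₂(0.23/0.01) = 1.04042
  0.33·log₂(0.33/0.73) = -0.37799
  0.39·log₂(0.39/0.11) = 0.71213
D(P‖Q) = 1.2953 bits.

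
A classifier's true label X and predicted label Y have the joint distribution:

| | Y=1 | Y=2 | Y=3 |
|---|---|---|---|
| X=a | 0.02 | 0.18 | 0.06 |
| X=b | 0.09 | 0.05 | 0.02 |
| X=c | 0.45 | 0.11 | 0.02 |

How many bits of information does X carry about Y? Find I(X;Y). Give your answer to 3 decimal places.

0.289 bits

Marginals: p(X) = (0.2600, 0.1600, 0.5800), p(Y) = (0.5600, 0.3400, 0.1000).
I(X;Y) = Σ p(x,y)·log₂[p(x,y)/(p(x)p(y))].
  (a,1): 0.02·log₂(0.1374) = -0.0573
  (a,2): 0.18·log₂(2.0362) = 0.1847
  (a,3): 0.06·log₂(2.3077) = 0.0724
  (b,1): 0.09·log₂(1.0045) = 0.0006
  (b,2): 0.05·log₂(0.9191) = -0.0061
  (b,3): 0.02·log₂(1.2500) = 0.0064
  (c,1): 0.45·log₂(1.3855) = 0.2117
  (c,2): 0.11·log₂(0.5578) = -0.0926
  (c,3): 0.02·log₂(0.3448) = -0.0307
Sum = 0.289 bits.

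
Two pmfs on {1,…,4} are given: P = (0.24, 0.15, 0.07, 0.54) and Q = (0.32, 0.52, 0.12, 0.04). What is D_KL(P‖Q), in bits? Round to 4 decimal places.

1.6046 bits

D(P‖Q) = Σ p·log₂(p/q).
  0.24·log₂(0.24/0.32) = -0.09961
  0.15·log₂(0.15/0.52) = -0.26903
  0.07·log₂(0.07/0.12) = -0.05443
  0.54·log₂(0.54/0.04) = 2.02764
D(P‖Q) = 1.6046 bits.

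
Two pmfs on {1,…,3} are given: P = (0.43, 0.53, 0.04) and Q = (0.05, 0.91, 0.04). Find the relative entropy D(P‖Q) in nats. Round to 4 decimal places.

D(P‖Q) = Σ p·ln(p/q).
  0.43·ln(0.43/0.05) = 0.92526
  0.53·ln(0.53/0.91) = -0.28650
  0.04·ln(0.04/0.04) = 0.00000
D(P‖Q) = 0.6388 nats.

0.6388 nats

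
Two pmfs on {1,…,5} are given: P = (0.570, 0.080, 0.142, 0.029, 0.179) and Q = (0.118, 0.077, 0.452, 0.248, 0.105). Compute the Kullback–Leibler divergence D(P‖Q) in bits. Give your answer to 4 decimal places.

D(P‖Q) = Σ p·log₂(p/q).
  0.570·log₂(0.570/0.118) = 1.29514
  0.080·log₂(0.080/0.077) = 0.00441
  0.142·log₂(0.142/0.452) = -0.23720
  0.029·log₂(0.029/0.248) = -0.08979
  0.179·log₂(0.179/0.105) = 0.13775
D(P‖Q) = 1.1103 bits.

1.1103 bits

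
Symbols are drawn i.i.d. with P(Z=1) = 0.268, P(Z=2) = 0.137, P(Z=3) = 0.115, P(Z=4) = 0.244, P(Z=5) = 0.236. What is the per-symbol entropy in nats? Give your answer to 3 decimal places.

1.559 nats

H(Z) = −Σ p·ln p.
  −(0.268)·ln(0.268) = 0.3529
  −(0.137)·ln(0.137) = 0.2723
  −(0.115)·ln(0.115) = 0.2487
  −(0.244)·ln(0.244) = 0.3442
  −(0.236)·ln(0.236) = 0.3408
Sum: 0.3529 + 0.2723 + 0.2487 + 0.3442 + 0.3408 = 1.559 nats.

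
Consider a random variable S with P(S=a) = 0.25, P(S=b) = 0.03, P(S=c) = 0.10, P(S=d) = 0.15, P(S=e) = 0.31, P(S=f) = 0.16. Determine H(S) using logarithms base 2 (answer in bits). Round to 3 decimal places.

H(S) = −Σ p·log₂ p.
  −(0.25)·log₂(0.25) = 0.5000
  −(0.03)·log₂(0.03) = 0.1518
  −(0.10)·log₂(0.10) = 0.3322
  −(0.15)·log₂(0.15) = 0.4105
  −(0.31)·log₂(0.31) = 0.5238
  −(0.16)·log₂(0.16) = 0.4230
Sum: 0.5000 + 0.1518 + 0.3322 + 0.4105 + 0.5238 + 0.4230 = 2.341 bits.

2.341 bits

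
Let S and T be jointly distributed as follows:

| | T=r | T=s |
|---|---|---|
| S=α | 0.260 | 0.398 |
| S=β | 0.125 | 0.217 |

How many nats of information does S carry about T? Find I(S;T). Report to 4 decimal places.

0.0004 nats

Marginals: p(S) = (0.6580, 0.3420), p(T) = (0.3850, 0.6150).
I(S;T) = Σ p(x,y)·ln[p(x,y)/(p(x)p(y))].
  (α,r): 0.260·ln(1.0263) = 0.00676
  (α,s): 0.398·ln(0.9835) = -0.00661
  (β,r): 0.125·ln(0.9493) = -0.00650
  (β,s): 0.217·ln(1.0317) = 0.00677
Sum = 0.0004 nats.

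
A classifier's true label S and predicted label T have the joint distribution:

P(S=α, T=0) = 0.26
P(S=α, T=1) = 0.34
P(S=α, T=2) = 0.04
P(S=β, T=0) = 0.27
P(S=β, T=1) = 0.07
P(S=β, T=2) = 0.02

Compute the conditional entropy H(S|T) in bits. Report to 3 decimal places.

Marginals: p(S) = (0.6400, 0.3600), p(T) = (0.5300, 0.4100, 0.0600).
H(S|T) = Σ p(T) · H(S|T=·).
  T=0: p=0.5300, H(S|T=0) = 0.9997
  T=1: p=0.4100, H(S|T=1) = 0.6594
  T=2: p=0.0600, H(S|T=2) = 0.9183
Weighted sum = 0.855 bits.

0.855 bits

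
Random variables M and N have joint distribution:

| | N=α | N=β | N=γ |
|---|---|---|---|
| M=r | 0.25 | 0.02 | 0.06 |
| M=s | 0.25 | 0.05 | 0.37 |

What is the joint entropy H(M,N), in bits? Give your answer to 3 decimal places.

2.103 bits

H(M,N) = −Σ p(x,y)·log₂ p(x,y) over all 6 cells.
  cell (r,α): −0.25·log₂0.25 = 0.5000
  cell (r,β): −0.02·log₂0.02 = 0.1129
  cell (r,γ): −0.06·log₂0.06 = 0.2435
  cell (s,α): −0.25·log₂0.25 = 0.5000
  cell (s,β): −0.05·log₂0.05 = 0.2161
  cell (s,γ): −0.37·log₂0.37 = 0.5307
Sum = 2.103 bits.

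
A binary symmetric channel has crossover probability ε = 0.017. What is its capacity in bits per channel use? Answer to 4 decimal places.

0.8758 bits

Binary symmetric channel: C = 1 − h₂(ε) where h₂ is the binary entropy function.
h₂(0.017) = −0.017·log₂0.017 − 0.983·log₂0.983 = 0.1242.
C = 1 − 0.1242 = 0.8758 bits per channel use.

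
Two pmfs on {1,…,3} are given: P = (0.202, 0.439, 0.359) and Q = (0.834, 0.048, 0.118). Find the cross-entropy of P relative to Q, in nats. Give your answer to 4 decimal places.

2.1369 nats

H(P,Q) = −Σ p·ln q.
  −0.202·ln(0.834) = 0.03667
  −0.439·ln(0.048) = 1.33305
  −0.359·ln(0.118) = 0.76721
H(P,Q) = 2.1369 nats.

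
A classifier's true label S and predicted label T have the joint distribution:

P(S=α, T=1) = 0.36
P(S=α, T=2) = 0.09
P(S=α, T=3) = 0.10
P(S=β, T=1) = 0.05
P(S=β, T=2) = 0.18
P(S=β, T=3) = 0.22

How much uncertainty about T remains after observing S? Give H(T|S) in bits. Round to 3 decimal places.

Chain rule: H(T|S) = H(S,T) − H(S).
Marginals: p(S) = (0.5500, 0.4500), p(T) = (0.4100, 0.2700, 0.3200).
H(S,T) = 2.3174 bits; H(S) = 0.9928 bits.
H(T|S) = 2.3174 − 0.9928 = 1.325 bits.

1.325 bits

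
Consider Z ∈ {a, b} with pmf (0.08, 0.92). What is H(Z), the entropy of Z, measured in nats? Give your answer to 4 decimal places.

0.2788 nats

H(Z) = −Σ p·ln p.
  −(0.08)·ln(0.08) = 0.20206
  −(0.92)·ln(0.92) = 0.07671
Sum: 0.20206 + 0.07671 = 0.2788 nats.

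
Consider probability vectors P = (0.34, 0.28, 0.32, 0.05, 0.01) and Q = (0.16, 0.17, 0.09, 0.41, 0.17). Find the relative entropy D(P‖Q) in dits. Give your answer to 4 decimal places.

0.2903 dits

D(P‖Q) = Σ p·log₁₀(p/q).
  0.34·log₁₀(0.34/0.16) = 0.11130
  0.28·log₁₀(0.28/0.17) = 0.06068
  0.32·log₁₀(0.32/0.09) = 0.17629
  0.05·log₁₀(0.05/0.41) = -0.04569
  0.01·log₁₀(0.01/0.17) = -0.01230
D(P‖Q) = 0.2903 dits.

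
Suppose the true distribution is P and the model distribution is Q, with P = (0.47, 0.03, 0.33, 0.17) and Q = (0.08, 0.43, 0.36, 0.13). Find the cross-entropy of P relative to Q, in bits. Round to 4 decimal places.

H(P,Q) = −Σ p·log₂ q.
  −0.47·log₂(0.08) = 1.71261
  −0.03·log₂(0.43) = 0.03653
  −0.33·log₂(0.36) = 0.48640
  −0.17·log₂(0.13) = 0.50038
H(P,Q) = 2.7359 bits.

2.7359 bits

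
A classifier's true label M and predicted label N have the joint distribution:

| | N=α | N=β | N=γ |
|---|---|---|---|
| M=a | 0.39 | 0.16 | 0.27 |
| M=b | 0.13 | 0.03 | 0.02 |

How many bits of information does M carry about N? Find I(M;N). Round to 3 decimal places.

0.034 bits

Marginals: p(M) = (0.8200, 0.1800), p(N) = (0.5200, 0.1900, 0.2900).
I(M;N) = Σ p(x,y)·log₂[p(x,y)/(p(x)p(y))].
  (a,α): 0.39·log₂(0.9146) = -0.0502
  (a,β): 0.16·log₂(1.0270) = 0.0061
  (a,γ): 0.27·log₂(1.1354) = 0.0495
  (b,α): 0.13·log₂(1.3889) = 0.0616
  (b,β): 0.03·log₂(0.8772) = -0.0057
  (b,γ): 0.02·log₂(0.3831) = -0.0277
Sum = 0.034 bits.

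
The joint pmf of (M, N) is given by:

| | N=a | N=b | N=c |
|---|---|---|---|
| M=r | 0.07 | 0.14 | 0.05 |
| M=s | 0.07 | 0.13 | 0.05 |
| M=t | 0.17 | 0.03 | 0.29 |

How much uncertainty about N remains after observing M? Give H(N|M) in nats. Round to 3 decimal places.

0.931 nats

Chain rule: H(N|M) = H(M,N) − H(M).
Marginals: p(M) = (0.2600, 0.2500, 0.4900), p(N) = (0.3100, 0.3000, 0.3900).
H(M,N) = 1.9778 nats; H(M) = 1.0464 nats.
H(N|M) = 1.9778 − 1.0464 = 0.931 nats.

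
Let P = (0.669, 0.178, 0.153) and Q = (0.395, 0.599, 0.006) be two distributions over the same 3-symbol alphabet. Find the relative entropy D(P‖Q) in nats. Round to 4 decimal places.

0.6320 nats

D(P‖Q) = Σ p·ln(p/q).
  0.669·ln(0.669/0.395) = 0.35249
  0.178·ln(0.178/0.599) = -0.21600
  0.153·ln(0.153/0.006) = 0.49552
D(P‖Q) = 0.6320 nats.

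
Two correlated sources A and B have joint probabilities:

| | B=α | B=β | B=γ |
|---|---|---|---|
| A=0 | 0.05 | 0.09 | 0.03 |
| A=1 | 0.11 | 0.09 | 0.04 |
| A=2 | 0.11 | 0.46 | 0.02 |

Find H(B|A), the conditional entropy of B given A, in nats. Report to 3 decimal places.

0.783 nats

Chain rule: H(B|A) = H(A,B) − H(A).
Marginals: p(A) = (0.1700, 0.2400, 0.5900), p(B) = (0.2700, 0.6400, 0.0900).
H(A,B) = 1.7382 nats; H(A) = 0.9550 nats.
H(B|A) = 1.7382 − 0.9550 = 0.783 nats.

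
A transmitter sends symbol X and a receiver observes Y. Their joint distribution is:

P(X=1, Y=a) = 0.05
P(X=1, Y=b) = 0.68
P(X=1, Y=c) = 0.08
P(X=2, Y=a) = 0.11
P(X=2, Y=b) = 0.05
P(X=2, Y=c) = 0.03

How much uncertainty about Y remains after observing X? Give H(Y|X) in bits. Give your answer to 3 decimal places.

0.903 bits

Chain rule: H(Y|X) = H(X,Y) − H(X).
Marginals: p(X) = (0.8100, 0.1900), p(Y) = (0.1600, 0.7300, 0.1100).
H(X,Y) = 1.6041 bits; H(X) = 0.7015 bits.
H(Y|X) = 1.6041 − 0.7015 = 0.903 bits.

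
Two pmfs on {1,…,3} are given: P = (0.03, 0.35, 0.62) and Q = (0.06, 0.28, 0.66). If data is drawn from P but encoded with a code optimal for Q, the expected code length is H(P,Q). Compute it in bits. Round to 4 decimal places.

H(P,Q) = −Σ p·log₂ q.
  −0.03·log₂(0.06) = 0.12177
  −0.35·log₂(0.28) = 0.64278
  −0.62·log₂(0.66) = 0.37167
H(P,Q) = 1.1362 bits.

1.1362 bits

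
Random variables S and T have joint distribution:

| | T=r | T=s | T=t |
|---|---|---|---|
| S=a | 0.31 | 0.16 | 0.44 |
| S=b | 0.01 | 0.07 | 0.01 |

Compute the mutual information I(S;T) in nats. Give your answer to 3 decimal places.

0.069 nats

Marginals: p(S) = (0.9100, 0.0900), p(T) = (0.3200, 0.2300, 0.4500).
I(S;T) = Σ p(x,y)·ln[p(x,y)/(p(x)p(y))].
  (a,r): 0.31·ln(1.0646) = 0.0194
  (a,s): 0.16·ln(0.7645) = -0.0430
  (a,t): 0.44·ln(1.0745) = 0.0316
  (b,r): 0.01·ln(0.3472) = -0.0106
  (b,s): 0.07·ln(3.3816) = 0.0853
  (b,t): 0.01·ln(0.2469) = -0.0140
Sum = 0.069 nats.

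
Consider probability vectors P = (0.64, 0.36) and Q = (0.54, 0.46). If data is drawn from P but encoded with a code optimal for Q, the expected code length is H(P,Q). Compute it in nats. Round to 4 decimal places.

0.6739 nats

H(P,Q) = −Σ p·ln q.
  −0.64·ln(0.54) = 0.39436
  −0.36·ln(0.46) = 0.27955
H(P,Q) = 0.6739 nats.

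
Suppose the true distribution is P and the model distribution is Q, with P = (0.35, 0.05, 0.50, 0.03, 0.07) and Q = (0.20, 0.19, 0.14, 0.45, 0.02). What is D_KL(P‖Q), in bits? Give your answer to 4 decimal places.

1.1138 bits

D(P‖Q) = Σ p·log₂(p/q).
  0.35·log₂(0.35/0.20) = 0.28257
  0.05·log₂(0.05/0.19) = -0.09630
  0.50·log₂(0.50/0.14) = 0.91825
  0.03·log₂(0.03/0.45) = -0.11721
  0.07·log₂(0.07/0.02) = 0.12651
D(P‖Q) = 1.1138 bits.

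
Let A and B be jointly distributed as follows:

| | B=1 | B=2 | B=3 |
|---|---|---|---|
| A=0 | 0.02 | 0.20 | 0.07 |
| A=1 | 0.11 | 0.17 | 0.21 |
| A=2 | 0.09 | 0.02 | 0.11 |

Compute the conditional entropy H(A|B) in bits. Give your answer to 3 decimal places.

1.339 bits

Chain rule: H(A|B) = H(A,B) − H(B).
Marginals: p(A) = (0.2900, 0.4900, 0.2200), p(B) = (0.2200, 0.3900, 0.3900).
H(A,B) = 2.8793 bits; H(B) = 1.5402 bits.
H(A|B) = 2.8793 − 1.5402 = 1.339 bits.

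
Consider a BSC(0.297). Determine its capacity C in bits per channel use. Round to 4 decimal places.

0.1224 bits

Binary symmetric channel: C = 1 − h₂(ε) where h₂ is the binary entropy function.
h₂(0.297) = −0.297·log₂0.297 − 0.703·log₂0.703 = 0.8776.
C = 1 − 0.8776 = 0.1224 bits per channel use.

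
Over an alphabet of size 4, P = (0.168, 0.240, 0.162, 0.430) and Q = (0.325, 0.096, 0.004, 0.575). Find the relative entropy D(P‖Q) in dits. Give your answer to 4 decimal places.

D(P‖Q) = Σ p·log₁₀(p/q).
  0.168·log₁₀(0.168/0.325) = -0.04814
  0.240·log₁₀(0.240/0.096) = 0.09551
  0.162·log₁₀(0.162/0.004) = 0.26041
  0.430·log₁₀(0.430/0.575) = -0.05427
D(P‖Q) = 0.2535 dits.

0.2535 dits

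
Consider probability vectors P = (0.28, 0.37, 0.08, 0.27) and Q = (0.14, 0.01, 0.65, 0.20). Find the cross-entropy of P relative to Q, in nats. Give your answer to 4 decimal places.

H(P,Q) = −Σ p·ln q.
  −0.28·ln(0.14) = 0.55051
  −0.37·ln(0.01) = 1.70391
  −0.08·ln(0.65) = 0.03446
  −0.27·ln(0.20) = 0.43455
H(P,Q) = 2.7234 nats.

2.7234 nats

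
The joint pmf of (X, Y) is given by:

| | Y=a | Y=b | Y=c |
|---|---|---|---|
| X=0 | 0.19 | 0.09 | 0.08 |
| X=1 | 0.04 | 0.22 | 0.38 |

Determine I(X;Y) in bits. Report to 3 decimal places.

0.213 bits

Marginals: p(X) = (0.3600, 0.6400), p(Y) = (0.2300, 0.3100, 0.4600).
I(X;Y) = H(X) + H(Y) − H(X,Y).
H(X) = 0.9427, H(Y) = 1.5268, H(X,Y) = 2.2562.
I(X;Y) = 0.9427 + 1.5268 − 2.2562 = 0.213 bits.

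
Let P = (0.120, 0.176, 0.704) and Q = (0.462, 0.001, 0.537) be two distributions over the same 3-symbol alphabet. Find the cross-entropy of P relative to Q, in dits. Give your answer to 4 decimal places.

H(P,Q) = −Σ p·log₁₀ q.
  −0.120·log₁₀(0.462) = 0.04024
  −0.176·log₁₀(0.001) = 0.52800
  −0.704·log₁₀(0.537) = 0.19010
H(P,Q) = 0.7583 dits.

0.7583 dits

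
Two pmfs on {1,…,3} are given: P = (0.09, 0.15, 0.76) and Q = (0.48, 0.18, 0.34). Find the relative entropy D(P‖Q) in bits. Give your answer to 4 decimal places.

0.6251 bits

D(P‖Q) = Σ p·log₂(p/q).
  0.09·log₂(0.09/0.48) = -0.21735
  0.15·log₂(0.15/0.18) = -0.03946
  0.76·log₂(0.76/0.34) = 0.88195
D(P‖Q) = 0.6251 bits.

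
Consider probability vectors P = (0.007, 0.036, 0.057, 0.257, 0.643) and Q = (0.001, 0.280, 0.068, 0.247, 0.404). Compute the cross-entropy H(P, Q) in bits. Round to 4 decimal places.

1.7162 bits

H(P,Q) = −Σ p·log₂ q.
  −0.007·log₂(0.001) = 0.06976
  −0.036·log₂(0.280) = 0.06611
  −0.057·log₂(0.068) = 0.22106
  −0.257·log₂(0.247) = 0.51848
  −0.643·log₂(0.404) = 0.84077
H(P,Q) = 1.7162 bits.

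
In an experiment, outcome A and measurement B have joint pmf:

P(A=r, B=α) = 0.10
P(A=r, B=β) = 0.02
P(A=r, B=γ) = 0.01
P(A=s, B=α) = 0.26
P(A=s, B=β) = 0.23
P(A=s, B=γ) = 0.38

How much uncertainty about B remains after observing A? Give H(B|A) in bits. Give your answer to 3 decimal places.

Marginals: p(A) = (0.1300, 0.8700), p(B) = (0.3600, 0.2500, 0.3900).
H(B|A) = Σ p(A) · H(B|A=·).
  A=r: p=0.1300, H(B|A=r) = 0.9913
  A=s: p=0.8700, H(B|A=s) = 1.5501
Weighted sum = 1.477 bits.

1.477 bits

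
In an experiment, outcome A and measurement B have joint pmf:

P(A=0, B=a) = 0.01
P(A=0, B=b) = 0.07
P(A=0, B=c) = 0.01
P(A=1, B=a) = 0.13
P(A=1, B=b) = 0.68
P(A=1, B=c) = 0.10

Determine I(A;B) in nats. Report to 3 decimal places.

0.000 nats

Marginals: p(A) = (0.0900, 0.9100), p(B) = (0.1400, 0.7500, 0.1100).
I(A;B) = H(A) + H(B) − H(A,B).
H(A) = 0.3025, H(B) = 0.7338, H(A,B) = 1.0360.
I(A;B) = 0.3025 + 0.7338 − 1.0360 = 0.000 nats.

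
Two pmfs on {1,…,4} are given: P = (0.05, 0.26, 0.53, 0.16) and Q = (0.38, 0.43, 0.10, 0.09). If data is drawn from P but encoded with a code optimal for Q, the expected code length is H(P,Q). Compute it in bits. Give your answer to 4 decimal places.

H(P,Q) = −Σ p·log₂ q.
  −0.05·log₂(0.38) = 0.06980
  −0.26·log₂(0.43) = 0.31657
  −0.53·log₂(0.10) = 1.76062
  −0.16·log₂(0.09) = 0.55583
H(P,Q) = 2.7028 bits.

2.7028 bits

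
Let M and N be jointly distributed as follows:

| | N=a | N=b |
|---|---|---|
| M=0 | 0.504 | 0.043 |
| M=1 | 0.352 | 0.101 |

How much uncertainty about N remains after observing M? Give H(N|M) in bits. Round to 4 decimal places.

Marginals: p(M) = (0.5470, 0.4530), p(N) = (0.8560, 0.1440).
H(N|M) = Σ p(M) · H(N|M=·).
  M=0: p=0.5470, H(N|M=0) = 0.3973
  M=1: p=0.4530, H(N|M=1) = 0.7655
Weighted sum = 0.5641 bits.

0.5641 bits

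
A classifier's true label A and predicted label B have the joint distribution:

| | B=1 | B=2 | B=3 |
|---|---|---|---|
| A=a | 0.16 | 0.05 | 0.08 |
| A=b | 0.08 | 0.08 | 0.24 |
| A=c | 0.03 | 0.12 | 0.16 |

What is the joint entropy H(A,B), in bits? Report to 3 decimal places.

H(A,B) = −Σ p(x,y)·log₂ p(x,y) over all 9 cells.
  cell (a,1): −0.16·log₂0.16 = 0.4230
  cell (a,2): −0.05·log₂0.05 = 0.2161
  cell (a,3): −0.08·log₂0.08 = 0.2915
  cell (b,1): −0.08·log₂0.08 = 0.2915
  cell (b,2): −0.08·log₂0.08 = 0.2915
  cell (b,3): −0.24·log₂0.24 = 0.4941
  cell (c,1): −0.03·log₂0.03 = 0.1518
  cell (c,2): −0.12·log₂0.12 = 0.3671
  cell (c,3): −0.16·log₂0.16 = 0.4230
Sum = 2.950 bits.

2.950 bits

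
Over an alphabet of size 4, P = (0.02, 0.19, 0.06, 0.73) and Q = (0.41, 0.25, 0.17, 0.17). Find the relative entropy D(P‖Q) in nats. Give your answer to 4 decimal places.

D(P‖Q) = Σ p·ln(p/q).
  0.02·ln(0.02/0.41) = -0.06041
  0.19·ln(0.19/0.25) = -0.05214
  0.06·ln(0.06/0.17) = -0.06249
  0.73·ln(0.73/0.17) = 1.06379
D(P‖Q) = 0.8888 nats.

0.8888 nats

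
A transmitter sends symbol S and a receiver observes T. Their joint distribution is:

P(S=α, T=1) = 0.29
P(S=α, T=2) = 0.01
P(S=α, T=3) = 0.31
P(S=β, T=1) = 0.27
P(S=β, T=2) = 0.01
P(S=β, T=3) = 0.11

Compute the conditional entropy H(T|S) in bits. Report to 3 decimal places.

Chain rule: H(T|S) = H(S,T) − H(S).
Marginals: p(S) = (0.6100, 0.3900), p(T) = (0.5600, 0.0200, 0.4200).
H(S,T) = 2.0349 bits; H(S) = 0.9648 bits.
H(T|S) = 2.0349 − 0.9648 = 1.070 bits.

1.070 bits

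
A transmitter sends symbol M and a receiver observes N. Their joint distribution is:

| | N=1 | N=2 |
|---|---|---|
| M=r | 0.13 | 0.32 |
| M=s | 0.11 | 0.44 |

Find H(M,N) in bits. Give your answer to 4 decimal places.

H(M,N) = −Σ p(x,y)·log₂ p(x,y) over all 4 cells.
  cell (r,1): −0.13·log₂0.13 = 0.38264
  cell (r,2): −0.32·log₂0.32 = 0.52603
  cell (s,1): −0.11·log₂0.11 = 0.35029
  cell (s,2): −0.44·log₂0.44 = 0.52115
Sum = 1.7801 bits.

1.7801 bits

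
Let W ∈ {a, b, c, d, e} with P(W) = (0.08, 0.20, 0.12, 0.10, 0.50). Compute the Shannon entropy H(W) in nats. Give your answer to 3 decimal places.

H(W) = −Σ p·ln p.
  −(0.08)·ln(0.08) = 0.2021
  −(0.20)·ln(0.20) = 0.3219
  −(0.12)·ln(0.12) = 0.2544
  −(0.10)·ln(0.10) = 0.2303
  −(0.50)·ln(0.50) = 0.3466
Sum: 0.2021 + 0.3219 + 0.2544 + 0.2303 + 0.3466 = 1.355 nats.

1.355 nats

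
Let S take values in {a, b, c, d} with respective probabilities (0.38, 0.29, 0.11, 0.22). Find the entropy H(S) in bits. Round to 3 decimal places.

1.879 bits

H(S) = −Σ p·log₂ p.
  −(0.38)·log₂(0.38) = 0.5305
  −(0.29)·log₂(0.29) = 0.5179
  −(0.11)·log₂(0.11) = 0.3503
  −(0.22)·log₂(0.22) = 0.4806
Sum: 0.5305 + 0.5179 + 0.3503 + 0.4806 = 1.879 bits.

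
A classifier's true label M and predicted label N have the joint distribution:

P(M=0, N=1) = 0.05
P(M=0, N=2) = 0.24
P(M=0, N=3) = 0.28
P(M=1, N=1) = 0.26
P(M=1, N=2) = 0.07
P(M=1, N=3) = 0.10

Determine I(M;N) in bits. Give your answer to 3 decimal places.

0.233 bits

Marginals: p(M) = (0.5700, 0.4300), p(N) = (0.3100, 0.3100, 0.3800).
I(M;N) = H(M) + H(N) − H(M,N).
H(M) = 0.9858, H(N) = 1.5780, H(M,N) = 2.3305.
I(M;N) = 0.9858 + 1.5780 − 2.3305 = 0.233 bits.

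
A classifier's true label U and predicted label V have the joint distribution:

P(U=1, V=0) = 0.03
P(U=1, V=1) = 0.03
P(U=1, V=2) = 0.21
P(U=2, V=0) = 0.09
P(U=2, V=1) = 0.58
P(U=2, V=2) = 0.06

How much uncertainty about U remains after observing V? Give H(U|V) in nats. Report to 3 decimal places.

0.330 nats

Chain rule: H(U|V) = H(U,V) − H(V).
Marginals: p(U) = (0.2700, 0.7300), p(V) = (0.1200, 0.6100, 0.2700).
H(U,V) = 1.2396 nats; H(V) = 0.9095 nats.
H(U|V) = 1.2396 − 0.9095 = 0.330 nats.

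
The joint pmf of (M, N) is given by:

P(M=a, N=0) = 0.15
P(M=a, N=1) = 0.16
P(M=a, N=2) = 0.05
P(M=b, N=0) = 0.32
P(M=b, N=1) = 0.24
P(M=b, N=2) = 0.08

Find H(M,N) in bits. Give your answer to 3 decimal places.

2.361 bits

H(M,N) = −Σ p(x,y)·log₂ p(x,y) over all 6 cells.
  cell (a,0): −0.15·log₂0.15 = 0.4105
  cell (a,1): −0.16·log₂0.16 = 0.4230
  cell (a,2): −0.05·log₂0.05 = 0.2161
  cell (b,0): −0.32·log₂0.32 = 0.5260
  cell (b,1): −0.24·log₂0.24 = 0.4941
  cell (b,2): −0.08·log₂0.08 = 0.2915
Sum = 2.361 bits.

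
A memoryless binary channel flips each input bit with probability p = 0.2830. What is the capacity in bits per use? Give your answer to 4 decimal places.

0.1405 bits

Binary symmetric channel: C = 1 − h₂(ε) where h₂ is the binary entropy function.
h₂(0.2830) = −0.2830·log₂0.2830 − 0.7170·log₂0.7170 = 0.8595.
C = 1 − 0.8595 = 0.1405 bits per channel use.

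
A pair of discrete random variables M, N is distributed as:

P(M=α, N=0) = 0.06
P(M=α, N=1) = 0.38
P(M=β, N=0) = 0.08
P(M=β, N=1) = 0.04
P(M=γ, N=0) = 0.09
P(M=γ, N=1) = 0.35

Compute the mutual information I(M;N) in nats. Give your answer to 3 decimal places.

Marginals: p(M) = (0.4400, 0.1200, 0.4400), p(N) = (0.2300, 0.7700).
I(M;N) = H(M) + H(N) − H(M,N).
H(M) = 0.9769, H(N) = 0.5393, H(M,N) = 1.4515.
I(M;N) = 0.9769 + 0.5393 − 1.4515 = 0.065 nats.

0.065 nats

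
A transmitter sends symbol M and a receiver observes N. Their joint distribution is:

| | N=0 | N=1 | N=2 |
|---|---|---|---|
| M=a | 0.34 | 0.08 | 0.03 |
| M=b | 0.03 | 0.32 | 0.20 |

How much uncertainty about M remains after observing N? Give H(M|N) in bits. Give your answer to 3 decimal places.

Chain rule: H(M|N) = H(M,N) − H(N).
Marginals: p(M) = (0.4500, 0.5500), p(N) = (0.3700, 0.4000, 0.2300).
H(M,N) = 2.1146 bits; H(N) = 1.5472 bits.
H(M|N) = 2.1146 − 1.5472 = 0.567 bits.

0.567 bits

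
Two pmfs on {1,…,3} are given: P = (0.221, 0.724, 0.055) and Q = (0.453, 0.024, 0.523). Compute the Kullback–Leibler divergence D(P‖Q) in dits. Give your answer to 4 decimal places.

0.9485 dits

D(P‖Q) = Σ p·log₁₀(p/q).
  0.221·log₁₀(0.221/0.453) = -0.06889
  0.724·log₁₀(0.724/0.024) = 1.07118
  0.055·log₁₀(0.055/0.523) = -0.05380
D(P‖Q) = 0.9485 dits.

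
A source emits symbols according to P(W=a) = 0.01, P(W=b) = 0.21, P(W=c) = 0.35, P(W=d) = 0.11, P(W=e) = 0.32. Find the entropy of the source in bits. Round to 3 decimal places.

H(W) = −Σ p·log₂ p.
  −(0.01)·log₂(0.01) = 0.0664
  −(0.21)·log₂(0.21) = 0.4728
  −(0.35)·log₂(0.35) = 0.5301
  −(0.11)·log₂(0.11) = 0.3503
  −(0.32)·log₂(0.32) = 0.5260
Sum: 0.0664 + 0.4728 + 0.5301 + 0.3503 + 0.5260 = 1.946 bits.

1.946 bits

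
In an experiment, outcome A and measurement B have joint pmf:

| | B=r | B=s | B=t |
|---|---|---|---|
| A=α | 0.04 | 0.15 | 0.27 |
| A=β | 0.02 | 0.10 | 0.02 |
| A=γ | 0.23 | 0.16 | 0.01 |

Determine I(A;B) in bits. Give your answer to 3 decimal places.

0.366 bits

Marginals: p(A) = (0.4600, 0.1400, 0.4000), p(B) = (0.2900, 0.4100, 0.3000).
I(A;B) = H(A) + H(B) − H(A,B).
H(A) = 1.4412, H(B) = 1.5664, H(A,B) = 2.6414.
I(A;B) = 1.4412 + 1.5664 − 2.6414 = 0.366 bits.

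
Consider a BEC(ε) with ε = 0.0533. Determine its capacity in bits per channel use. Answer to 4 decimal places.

0.9467 bits

Binary erasure channel: capacity C = 1 − ε.
C = 1 − 0.0533 = 0.9467 bits per channel use.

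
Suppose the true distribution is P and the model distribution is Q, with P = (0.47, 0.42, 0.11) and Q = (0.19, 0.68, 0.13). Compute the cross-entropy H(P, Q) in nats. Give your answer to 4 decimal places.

H(P,Q) = −Σ p·ln q.
  −0.47·ln(0.19) = 0.78054
  −0.42·ln(0.68) = 0.16198
  −0.11·ln(0.13) = 0.22442
H(P,Q) = 1.1669 nats.

1.1669 nats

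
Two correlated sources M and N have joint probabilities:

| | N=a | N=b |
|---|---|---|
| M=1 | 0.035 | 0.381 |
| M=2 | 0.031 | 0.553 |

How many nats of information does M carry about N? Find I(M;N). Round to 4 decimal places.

Marginals: p(M) = (0.4160, 0.5840), p(N) = (0.0660, 0.9340).
I(M;N) = Σ p(x,y)·ln[p(x,y)/(p(x)p(y))].
  (1,a): 0.035·ln(1.2748) = 0.00850
  (1,b): 0.381·ln(0.9806) = -0.00747
  (2,a): 0.031·ln(0.8043) = -0.00675
  (2,b): 0.553·ln(1.0138) = 0.00760
Sum = 0.0019 nats.

0.0019 nats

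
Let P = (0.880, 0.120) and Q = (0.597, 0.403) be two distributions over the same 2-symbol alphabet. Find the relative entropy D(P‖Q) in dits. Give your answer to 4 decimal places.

0.0852 dits

D(P‖Q) = Σ p·log₁₀(p/q).
  0.880·log₁₀(0.880/0.597) = 0.14829
  0.120·log₁₀(0.120/0.403) = -0.06313
D(P‖Q) = 0.0852 dits.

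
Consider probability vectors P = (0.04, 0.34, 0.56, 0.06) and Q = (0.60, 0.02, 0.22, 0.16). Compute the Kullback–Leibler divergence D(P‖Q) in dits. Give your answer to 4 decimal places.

D(P‖Q) = Σ p·log₁₀(p/q).
  0.04·log₁₀(0.04/0.60) = -0.04704
  0.34·log₁₀(0.34/0.02) = 0.41835
  0.56·log₁₀(0.56/0.22) = 0.22723
  0.06·log₁₀(0.06/0.16) = -0.02556
D(P‖Q) = 0.5730 dits.

0.5730 dits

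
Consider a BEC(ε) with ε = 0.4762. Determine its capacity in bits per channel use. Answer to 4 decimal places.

Binary erasure channel: capacity C = 1 − ε.
C = 1 − 0.4762 = 0.5238 bits per channel use.

0.5238 bits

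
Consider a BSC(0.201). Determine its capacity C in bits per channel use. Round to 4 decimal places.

0.2761 bits

Binary symmetric channel: C = 1 − h₂(ε) where h₂ is the binary entropy function.
h₂(0.201) = −0.201·log₂0.201 − 0.799·log₂0.799 = 0.7239.
C = 1 − 0.7239 = 0.2761 bits per channel use.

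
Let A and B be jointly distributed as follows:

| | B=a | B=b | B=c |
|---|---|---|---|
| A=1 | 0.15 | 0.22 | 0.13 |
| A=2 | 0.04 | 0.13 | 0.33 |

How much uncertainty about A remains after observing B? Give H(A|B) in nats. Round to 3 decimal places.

Marginals: p(A) = (0.5000, 0.5000), p(B) = (0.1900, 0.3500, 0.4600).
H(A|B) = Σ p(B) · H(A|B=·).
  B=a: p=0.1900, H(A|B=a) = 0.5147
  B=b: p=0.3500, H(A|B=b) = 0.6597
  B=c: p=0.4600, H(A|B=c) = 0.5954
Weighted sum = 0.603 nats.

0.603 nats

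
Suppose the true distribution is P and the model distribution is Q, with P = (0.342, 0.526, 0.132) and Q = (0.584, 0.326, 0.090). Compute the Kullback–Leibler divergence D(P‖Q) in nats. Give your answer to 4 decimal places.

D(P‖Q) = Σ p·ln(p/q).
  0.342·ln(0.342/0.584) = -0.18300
  0.526·ln(0.526/0.326) = 0.25164
  0.132·ln(0.132/0.090) = 0.05055
D(P‖Q) = 0.1192 nats.

0.1192 nats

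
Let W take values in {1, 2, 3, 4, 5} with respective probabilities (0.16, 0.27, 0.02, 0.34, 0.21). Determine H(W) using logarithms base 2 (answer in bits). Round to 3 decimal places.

H(W) = −Σ p·log₂ p.
  −(0.16)·log₂(0.16) = 0.4230
  −(0.27)·log₂(0.27) = 0.5100
  −(0.02)·log₂(0.02) = 0.1129
  −(0.34)·log₂(0.34) = 0.5292
  −(0.21)·log₂(0.21) = 0.4728
Sum: 0.4230 + 0.5100 + 0.1129 + 0.5292 + 0.4728 = 2.048 bits.

2.048 bits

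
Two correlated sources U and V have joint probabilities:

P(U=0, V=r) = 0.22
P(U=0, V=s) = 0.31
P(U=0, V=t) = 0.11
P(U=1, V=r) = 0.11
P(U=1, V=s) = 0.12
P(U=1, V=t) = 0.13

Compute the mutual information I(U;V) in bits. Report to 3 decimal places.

0.034 bits

Marginals: p(U) = (0.6400, 0.3600), p(V) = (0.3300, 0.4300, 0.2400).
I(U;V) = H(U) + H(V) − H(U,V).
H(U) = 0.9427, H(V) = 1.5455, H(U,V) = 2.4547.
I(U;V) = 0.9427 + 1.5455 − 2.4547 = 0.034 bits.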